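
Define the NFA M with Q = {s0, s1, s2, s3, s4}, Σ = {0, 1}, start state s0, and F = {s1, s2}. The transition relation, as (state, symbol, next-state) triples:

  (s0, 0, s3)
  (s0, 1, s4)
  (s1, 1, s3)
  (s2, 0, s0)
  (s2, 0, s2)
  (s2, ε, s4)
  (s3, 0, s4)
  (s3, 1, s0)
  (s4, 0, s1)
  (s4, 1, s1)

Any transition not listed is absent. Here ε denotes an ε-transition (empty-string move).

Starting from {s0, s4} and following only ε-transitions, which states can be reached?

Begin with {s0, s4}.
No ε-moves leave this set, so the closure equals the set itself.

{s0, s4}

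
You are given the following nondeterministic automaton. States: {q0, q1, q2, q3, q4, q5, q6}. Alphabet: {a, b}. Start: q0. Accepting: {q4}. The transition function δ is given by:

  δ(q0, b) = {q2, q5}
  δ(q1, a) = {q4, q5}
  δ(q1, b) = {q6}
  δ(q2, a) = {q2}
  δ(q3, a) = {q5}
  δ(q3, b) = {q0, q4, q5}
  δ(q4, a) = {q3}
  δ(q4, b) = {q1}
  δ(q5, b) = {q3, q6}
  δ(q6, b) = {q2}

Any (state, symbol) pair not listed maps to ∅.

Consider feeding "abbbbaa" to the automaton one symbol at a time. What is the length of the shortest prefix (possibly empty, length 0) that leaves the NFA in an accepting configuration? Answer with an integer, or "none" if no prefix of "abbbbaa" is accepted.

Start in {q0}.
Read 'a': q0→∅; now ∅.
The set is empty and remains empty for the remaining 6 symbols.
No reachable set along the way intersects F.

none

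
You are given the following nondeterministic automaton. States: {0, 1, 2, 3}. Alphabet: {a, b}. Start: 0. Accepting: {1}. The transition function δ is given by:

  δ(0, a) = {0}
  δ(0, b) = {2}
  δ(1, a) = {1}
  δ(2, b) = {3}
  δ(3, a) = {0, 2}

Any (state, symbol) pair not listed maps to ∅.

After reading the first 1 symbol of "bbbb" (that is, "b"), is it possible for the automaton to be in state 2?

Yes

Start in {0}.
Read 'b': 0→{2}; now {2}.
State 2 is in {2}.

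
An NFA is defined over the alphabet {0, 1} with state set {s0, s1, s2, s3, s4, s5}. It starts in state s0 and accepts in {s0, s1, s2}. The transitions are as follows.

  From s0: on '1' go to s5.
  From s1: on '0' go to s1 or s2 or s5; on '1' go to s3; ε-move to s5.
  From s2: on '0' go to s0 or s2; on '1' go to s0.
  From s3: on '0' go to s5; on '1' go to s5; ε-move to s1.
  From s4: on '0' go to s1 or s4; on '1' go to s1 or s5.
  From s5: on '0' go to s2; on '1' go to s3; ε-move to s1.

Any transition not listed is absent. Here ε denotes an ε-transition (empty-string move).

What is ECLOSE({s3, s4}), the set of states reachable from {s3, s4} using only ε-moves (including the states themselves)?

{s1, s3, s4, s5}

Begin with {s3, s4}.
ε-move s3 → s1; add s1.
ε-move s1 → s5; add s5.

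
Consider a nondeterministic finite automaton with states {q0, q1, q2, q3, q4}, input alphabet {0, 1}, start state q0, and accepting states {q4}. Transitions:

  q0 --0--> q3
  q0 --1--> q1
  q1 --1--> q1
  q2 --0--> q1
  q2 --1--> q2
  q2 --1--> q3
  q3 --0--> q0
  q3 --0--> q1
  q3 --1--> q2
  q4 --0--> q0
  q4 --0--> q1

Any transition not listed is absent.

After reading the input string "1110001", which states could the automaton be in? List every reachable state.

∅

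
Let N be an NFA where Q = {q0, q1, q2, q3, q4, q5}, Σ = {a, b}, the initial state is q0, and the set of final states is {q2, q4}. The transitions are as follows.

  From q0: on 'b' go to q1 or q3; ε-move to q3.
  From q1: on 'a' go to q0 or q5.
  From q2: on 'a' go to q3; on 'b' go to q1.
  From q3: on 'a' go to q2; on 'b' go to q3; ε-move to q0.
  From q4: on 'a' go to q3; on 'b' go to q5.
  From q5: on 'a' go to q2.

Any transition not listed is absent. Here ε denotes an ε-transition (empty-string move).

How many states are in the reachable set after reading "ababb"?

Start: ε-closure({q0}) = {q0, q3}.
Read 'a': q0→∅, q3→{q2}; now {q2}.
Read 'b': q2→{q1}; now {q1}.
Read 'a': q1→{q0, q5}; union {q0, q5}; ε-closure = {q0, q3, q5}.
Read 'b': q0→{q1, q3}, q3→{q3}, q5→∅; union {q1, q3}; ε-closure = {q0, q1, q3}.
Read 'b': q0→{q1, q3}, q1→∅, q3→{q3}; union {q1, q3}; ε-closure = {q0, q1, q3}.
That set has 3 states.

3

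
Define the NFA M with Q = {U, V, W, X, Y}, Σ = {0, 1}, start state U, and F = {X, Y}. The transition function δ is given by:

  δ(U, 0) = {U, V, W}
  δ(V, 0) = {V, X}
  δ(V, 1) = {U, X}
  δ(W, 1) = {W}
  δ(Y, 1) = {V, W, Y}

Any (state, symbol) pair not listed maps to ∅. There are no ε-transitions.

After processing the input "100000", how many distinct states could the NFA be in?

0

Start in {U}.
Read '1': U→∅; now ∅.
The set is empty and remains empty for the remaining 5 symbols.
That set has 0 states.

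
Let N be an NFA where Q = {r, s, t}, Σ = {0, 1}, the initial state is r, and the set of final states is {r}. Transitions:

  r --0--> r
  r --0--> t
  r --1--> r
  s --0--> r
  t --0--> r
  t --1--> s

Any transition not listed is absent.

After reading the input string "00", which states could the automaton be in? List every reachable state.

Start in {r}.
Read '0': r→{r, t}; now {r, t}.
Read '0': r→{r, t}, t→{r}; now {r, t}.

{r, t}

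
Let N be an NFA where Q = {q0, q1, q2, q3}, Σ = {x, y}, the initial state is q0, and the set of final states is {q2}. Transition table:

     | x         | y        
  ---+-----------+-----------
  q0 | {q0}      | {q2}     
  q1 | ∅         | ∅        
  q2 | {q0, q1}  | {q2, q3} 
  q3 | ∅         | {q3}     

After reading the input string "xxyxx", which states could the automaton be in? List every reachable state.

Start in {q0}.
Read 'x': {q0} → {q0}.
Read 'x': {q0} → {q0}.
Read 'y': {q0} → {q2}.
Read 'x': {q2} → {q0, q1}.
Read 'x': {q0, q1} → {q0}.

{q0}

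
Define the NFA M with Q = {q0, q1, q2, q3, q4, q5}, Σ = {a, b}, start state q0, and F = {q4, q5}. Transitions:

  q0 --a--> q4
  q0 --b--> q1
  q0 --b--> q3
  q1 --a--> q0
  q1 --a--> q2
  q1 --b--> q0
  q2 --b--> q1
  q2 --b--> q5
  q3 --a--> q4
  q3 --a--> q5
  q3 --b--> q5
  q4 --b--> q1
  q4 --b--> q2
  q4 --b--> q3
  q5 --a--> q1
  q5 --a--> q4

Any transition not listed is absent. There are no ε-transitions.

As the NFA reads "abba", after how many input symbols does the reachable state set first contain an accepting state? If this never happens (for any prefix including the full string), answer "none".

Start in {q0}.
Read 'a': {q0} → {q4}.
None of the earlier sets intersect F, but {q4} does.

1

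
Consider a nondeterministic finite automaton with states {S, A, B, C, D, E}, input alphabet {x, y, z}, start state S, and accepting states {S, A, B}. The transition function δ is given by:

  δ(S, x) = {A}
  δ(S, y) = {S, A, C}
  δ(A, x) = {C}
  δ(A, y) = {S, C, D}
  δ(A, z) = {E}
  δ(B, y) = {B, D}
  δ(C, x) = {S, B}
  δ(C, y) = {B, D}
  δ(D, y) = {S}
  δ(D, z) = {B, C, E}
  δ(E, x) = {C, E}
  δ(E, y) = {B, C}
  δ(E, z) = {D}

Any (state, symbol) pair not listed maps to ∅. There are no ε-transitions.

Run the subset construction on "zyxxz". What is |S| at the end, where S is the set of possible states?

Start in {S}.
Read 'z': S→∅; now ∅.
The set is empty and remains empty for the remaining 4 symbols.
That set has 0 states.

0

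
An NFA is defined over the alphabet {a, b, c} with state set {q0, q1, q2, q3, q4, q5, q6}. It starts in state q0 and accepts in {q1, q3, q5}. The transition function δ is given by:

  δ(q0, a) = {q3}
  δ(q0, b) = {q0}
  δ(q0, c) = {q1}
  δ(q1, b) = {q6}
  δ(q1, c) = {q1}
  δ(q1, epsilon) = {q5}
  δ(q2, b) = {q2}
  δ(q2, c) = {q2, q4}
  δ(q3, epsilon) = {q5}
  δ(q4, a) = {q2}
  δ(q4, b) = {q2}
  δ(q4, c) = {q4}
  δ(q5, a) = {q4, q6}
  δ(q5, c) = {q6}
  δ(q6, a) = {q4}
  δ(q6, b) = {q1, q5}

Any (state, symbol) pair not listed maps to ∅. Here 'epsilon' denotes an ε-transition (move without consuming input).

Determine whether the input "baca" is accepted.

Start in {q0}.
Read 'b': q0→{q0}; now {q0}.
Read 'a': q0→{q3}; union {q3}; ε-closure = {q3, q5}.
Read 'c': q3→∅, q5→{q6}; now {q6}.
Read 'a': q6→{q4}; now {q4}.
The final set {q4} contains no accepting state.

No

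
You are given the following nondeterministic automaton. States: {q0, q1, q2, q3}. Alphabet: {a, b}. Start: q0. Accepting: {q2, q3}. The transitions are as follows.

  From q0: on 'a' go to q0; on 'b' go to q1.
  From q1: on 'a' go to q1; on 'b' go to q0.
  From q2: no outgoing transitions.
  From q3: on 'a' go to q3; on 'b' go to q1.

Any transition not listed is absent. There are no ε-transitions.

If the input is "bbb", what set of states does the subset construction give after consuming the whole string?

Start in {q0}.
Read 'b': {q0} → {q1}.
Read 'b': {q1} → {q0}.
Read 'b': {q0} → {q1}.

{q1}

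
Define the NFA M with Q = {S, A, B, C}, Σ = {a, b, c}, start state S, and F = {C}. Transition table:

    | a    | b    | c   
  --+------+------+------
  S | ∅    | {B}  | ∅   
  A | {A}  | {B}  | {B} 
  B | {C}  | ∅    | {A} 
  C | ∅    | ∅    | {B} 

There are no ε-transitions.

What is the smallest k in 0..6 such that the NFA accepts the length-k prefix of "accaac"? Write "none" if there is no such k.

none

Start in {S}.
Read 'a': S→∅; now ∅.
The set is empty and remains empty for the remaining 5 symbols.
No reachable set along the way intersects F.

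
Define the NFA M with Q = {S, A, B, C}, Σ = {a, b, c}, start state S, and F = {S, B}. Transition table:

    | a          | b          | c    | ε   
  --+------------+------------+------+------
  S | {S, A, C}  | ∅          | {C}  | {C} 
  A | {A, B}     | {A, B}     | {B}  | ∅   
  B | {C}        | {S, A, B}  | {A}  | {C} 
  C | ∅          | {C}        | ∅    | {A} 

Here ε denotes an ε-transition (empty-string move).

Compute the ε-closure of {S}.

Begin with {S}.
ε-move S → C; add C.
ε-move C → A; add A.

{S, A, C}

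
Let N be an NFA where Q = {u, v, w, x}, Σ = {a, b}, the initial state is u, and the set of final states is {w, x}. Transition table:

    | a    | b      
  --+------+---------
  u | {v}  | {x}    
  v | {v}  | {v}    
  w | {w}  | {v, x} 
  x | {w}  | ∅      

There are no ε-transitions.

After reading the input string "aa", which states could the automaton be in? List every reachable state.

{v}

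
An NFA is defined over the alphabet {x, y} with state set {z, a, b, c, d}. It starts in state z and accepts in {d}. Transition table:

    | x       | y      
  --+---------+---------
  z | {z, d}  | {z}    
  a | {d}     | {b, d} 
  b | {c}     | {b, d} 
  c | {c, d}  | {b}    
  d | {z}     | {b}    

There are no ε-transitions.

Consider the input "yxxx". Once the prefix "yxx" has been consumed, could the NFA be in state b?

Start in {z}.
Read 'y': z→{z}; now {z}.
Read 'x': z→{z, d}; now {z, d}.
Read 'x': z→{z, d}, d→{z}; now {z, d}.
State b is not in {z, d}.

No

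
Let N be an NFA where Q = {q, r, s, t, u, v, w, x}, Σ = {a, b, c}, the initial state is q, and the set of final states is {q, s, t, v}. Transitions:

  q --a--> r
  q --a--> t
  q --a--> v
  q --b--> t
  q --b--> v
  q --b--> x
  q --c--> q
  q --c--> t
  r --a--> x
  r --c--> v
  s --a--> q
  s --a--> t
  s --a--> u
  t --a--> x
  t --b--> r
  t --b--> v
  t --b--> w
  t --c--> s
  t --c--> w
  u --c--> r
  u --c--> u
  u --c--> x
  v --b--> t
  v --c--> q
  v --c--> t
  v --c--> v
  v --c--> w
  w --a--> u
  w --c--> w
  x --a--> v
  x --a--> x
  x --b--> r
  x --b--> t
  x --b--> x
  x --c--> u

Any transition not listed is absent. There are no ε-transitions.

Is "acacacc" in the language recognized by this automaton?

Yes

Start in {q}.
Read 'a': {q} → {r, t, v}.
Read 'c': {r, t, v} → {q, s, t, v, w}.
Read 'a': {q, s, t, v, w} → {q, r, t, u, v, x}.
Read 'c': {q, r, t, u, v, x} → {q, r, s, t, u, v, w, x}.
Read 'a': {q, r, s, t, u, v, w, x} → {q, r, t, u, v, x}.
Read 'c': {q, r, t, u, v, x} → {q, r, s, t, u, v, w, x}.
Read 'c': {q, r, s, t, u, v, w, x} → {q, r, s, t, u, v, w, x}.
The final set {q, r, s, t, u, v, w, x} contains the accepting states q, s, t, v.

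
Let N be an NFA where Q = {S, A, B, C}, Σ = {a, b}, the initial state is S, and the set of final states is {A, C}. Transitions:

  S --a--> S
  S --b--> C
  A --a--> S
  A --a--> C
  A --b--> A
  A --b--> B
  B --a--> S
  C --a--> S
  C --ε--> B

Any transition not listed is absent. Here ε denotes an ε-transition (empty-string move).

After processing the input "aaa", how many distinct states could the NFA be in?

Start in {S}.
Read 'a': S→{S}; now {S}.
Read 'a': S→{S}; now {S}.
Read 'a': S→{S}; now {S}.
That set has 1 state.

1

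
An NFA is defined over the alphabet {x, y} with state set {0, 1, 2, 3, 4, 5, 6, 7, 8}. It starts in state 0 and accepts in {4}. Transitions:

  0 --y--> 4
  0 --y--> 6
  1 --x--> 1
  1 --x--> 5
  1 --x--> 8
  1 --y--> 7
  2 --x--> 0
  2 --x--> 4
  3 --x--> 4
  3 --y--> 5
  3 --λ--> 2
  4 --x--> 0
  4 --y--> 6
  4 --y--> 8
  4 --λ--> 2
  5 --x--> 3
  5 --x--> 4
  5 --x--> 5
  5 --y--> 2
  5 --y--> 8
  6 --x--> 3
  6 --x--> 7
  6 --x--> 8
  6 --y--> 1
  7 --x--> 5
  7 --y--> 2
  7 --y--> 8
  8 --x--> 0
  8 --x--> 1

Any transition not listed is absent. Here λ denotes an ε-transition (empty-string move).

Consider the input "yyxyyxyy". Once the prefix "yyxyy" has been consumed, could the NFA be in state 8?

Yes

Start in {0}.
Read 'y': {0} → {2, 4, 6}.
Read 'y': {2, 4, 6} → {1, 6, 8}.
Read 'x': {1, 6, 8} → {0, 1, 2, 3, 5, 7, 8}.
Read 'y': {0, 1, 2, 3, 5, 7, 8} → {2, 4, 5, 6, 7, 8}.
Read 'y': {2, 4, 5, 6, 7, 8} → {1, 2, 6, 8}.
State 8 is in {1, 2, 6, 8}.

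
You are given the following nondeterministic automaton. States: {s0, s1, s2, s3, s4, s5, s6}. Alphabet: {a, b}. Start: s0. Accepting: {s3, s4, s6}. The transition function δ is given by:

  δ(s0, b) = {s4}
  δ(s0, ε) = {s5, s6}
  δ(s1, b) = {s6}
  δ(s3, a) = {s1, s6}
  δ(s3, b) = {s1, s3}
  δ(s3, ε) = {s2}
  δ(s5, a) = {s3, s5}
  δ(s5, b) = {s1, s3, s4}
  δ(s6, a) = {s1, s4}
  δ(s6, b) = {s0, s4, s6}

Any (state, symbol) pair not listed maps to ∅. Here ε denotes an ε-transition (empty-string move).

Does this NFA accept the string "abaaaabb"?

Start: ε-closure({s0}) = {s0, s5, s6}.
Read 'a': s0→∅, s5→{s3, s5}, s6→{s1, s4}; union {s1, s3, s4, s5}; ε-closure = {s1, s2, s3, s4, s5}.
Read 'b': s1→{s6}, s2→∅, s3→{s1, s3}, s4→∅, s5→{s1, s3, s4}; union {s1, s3, s4, s6}; ε-closure = {s1, s2, s3, s4, s6}.
Read 'a': s1→∅, s2→∅, s3→{s1, s6}, s4→∅, s6→{s1, s4}; now {s1, s4, s6}.
Read 'a': s1→∅, s4→∅, s6→{s1, s4}; now {s1, s4}.
Read 'a': s1→∅, s4→∅; now ∅.
The set is empty and remains empty for the remaining 3 symbols.
The final set ∅ contains no accepting state.

No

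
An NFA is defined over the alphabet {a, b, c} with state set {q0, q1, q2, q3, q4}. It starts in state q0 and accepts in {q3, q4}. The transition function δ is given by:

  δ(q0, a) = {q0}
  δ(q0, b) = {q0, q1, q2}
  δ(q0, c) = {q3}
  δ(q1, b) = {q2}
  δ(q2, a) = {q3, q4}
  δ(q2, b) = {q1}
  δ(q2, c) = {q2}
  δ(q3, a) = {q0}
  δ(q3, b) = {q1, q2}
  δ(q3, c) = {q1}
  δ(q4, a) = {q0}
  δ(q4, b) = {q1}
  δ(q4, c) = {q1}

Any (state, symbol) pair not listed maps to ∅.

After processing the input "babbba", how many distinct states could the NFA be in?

Start in {q0}.
Read 'b': {q0} → {q0, q1, q2}.
Read 'a': {q0, q1, q2} → {q0, q3, q4}.
Read 'b': {q0, q3, q4} → {q0, q1, q2}.
Read 'b': {q0, q1, q2} → {q0, q1, q2}.
Read 'b': {q0, q1, q2} → {q0, q1, q2}.
Read 'a': {q0, q1, q2} → {q0, q3, q4}.
That set has 3 states.

3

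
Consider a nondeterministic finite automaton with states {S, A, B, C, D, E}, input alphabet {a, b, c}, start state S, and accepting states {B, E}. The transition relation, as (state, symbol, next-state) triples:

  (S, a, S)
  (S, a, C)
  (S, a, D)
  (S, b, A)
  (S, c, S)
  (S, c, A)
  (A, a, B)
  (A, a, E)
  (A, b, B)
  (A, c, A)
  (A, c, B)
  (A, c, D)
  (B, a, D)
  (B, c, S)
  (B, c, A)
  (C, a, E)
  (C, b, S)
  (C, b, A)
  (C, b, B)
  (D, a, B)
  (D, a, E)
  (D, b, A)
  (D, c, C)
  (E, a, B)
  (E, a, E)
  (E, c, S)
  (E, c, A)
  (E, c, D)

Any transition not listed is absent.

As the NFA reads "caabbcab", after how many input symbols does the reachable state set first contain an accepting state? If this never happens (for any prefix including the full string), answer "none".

2

Start in {S}.
Read 'c': S→{S, A}; now {S, A}.
Read 'a': S→{S, C, D}, A→{B, E}; now {S, B, C, D, E}.
None of the earlier sets intersect F, but {S, B, C, D, E} does.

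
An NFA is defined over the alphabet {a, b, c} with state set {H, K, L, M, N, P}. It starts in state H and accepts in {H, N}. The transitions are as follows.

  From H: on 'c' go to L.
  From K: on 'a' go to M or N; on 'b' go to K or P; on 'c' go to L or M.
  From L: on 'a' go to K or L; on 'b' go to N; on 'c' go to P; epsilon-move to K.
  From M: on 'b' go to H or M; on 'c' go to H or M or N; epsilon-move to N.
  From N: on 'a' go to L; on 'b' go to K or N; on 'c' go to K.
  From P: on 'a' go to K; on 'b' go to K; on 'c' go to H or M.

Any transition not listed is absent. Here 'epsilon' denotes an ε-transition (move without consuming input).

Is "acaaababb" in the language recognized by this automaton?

Start in {H}.
Read 'a': H→∅; now ∅.
The set is empty and remains empty for the remaining 8 symbols.
The final set ∅ contains no accepting state.

No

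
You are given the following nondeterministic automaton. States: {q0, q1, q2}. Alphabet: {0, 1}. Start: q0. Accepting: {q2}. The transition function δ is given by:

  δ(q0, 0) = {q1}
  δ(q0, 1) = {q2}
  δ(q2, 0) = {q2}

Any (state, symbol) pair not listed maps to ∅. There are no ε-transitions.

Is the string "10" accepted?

Yes

Start in {q0}.
Read '1': q0→{q2}; now {q2}.
Read '0': q2→{q2}; now {q2}.
The final set {q2} contains the accepting state q2.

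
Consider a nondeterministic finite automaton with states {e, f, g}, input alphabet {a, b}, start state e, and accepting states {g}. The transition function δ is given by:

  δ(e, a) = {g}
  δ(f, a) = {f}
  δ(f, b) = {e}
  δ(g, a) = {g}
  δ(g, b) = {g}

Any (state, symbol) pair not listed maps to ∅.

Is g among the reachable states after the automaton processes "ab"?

Start in {e}.
Read 'a': e→{g}; now {g}.
Read 'b': g→{g}; now {g}.
State g is in {g}.

Yes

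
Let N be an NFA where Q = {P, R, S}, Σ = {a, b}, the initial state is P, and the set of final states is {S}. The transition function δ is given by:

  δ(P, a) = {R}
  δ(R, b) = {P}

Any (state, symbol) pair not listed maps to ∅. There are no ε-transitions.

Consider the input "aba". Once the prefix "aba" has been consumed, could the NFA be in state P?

Start in {P}.
Read 'a': P→{R}; now {R}.
Read 'b': R→{P}; now {P}.
Read 'a': P→{R}; now {R}.
State P is not in {R}.

No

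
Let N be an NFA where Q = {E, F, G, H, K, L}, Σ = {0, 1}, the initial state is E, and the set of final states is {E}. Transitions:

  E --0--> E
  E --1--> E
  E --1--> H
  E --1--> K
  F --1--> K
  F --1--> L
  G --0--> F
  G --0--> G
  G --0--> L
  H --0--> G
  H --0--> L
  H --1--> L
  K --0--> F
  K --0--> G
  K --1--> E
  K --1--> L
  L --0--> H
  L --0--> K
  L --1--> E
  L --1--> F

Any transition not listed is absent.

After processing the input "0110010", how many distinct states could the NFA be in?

6

Start in {E}.
Read '0': {E} → {E}.
Read '1': {E} → {E, H, K}.
Read '1': {E, H, K} → {E, H, K, L}.
Read '0': {E, H, K, L} → {E, F, G, H, K, L}.
Read '0': {E, F, G, H, K, L} → {E, F, G, H, K, L}.
Read '1': {E, F, G, H, K, L} → {E, F, H, K, L}.
Read '0': {E, F, H, K, L} → {E, F, G, H, K, L}.
That set has 6 states.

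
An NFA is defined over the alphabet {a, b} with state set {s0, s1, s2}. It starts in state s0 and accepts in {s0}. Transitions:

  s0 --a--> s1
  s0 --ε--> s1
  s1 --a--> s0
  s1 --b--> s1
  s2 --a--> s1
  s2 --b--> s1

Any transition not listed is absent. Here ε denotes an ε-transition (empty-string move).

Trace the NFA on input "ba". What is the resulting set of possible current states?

Start: ε-closure({s0}) = {s0, s1}.
Read 'b': s0→∅, s1→{s1}; now {s1}.
Read 'a': s1→{s0}; union {s0}; ε-closure = {s0, s1}.

{s0, s1}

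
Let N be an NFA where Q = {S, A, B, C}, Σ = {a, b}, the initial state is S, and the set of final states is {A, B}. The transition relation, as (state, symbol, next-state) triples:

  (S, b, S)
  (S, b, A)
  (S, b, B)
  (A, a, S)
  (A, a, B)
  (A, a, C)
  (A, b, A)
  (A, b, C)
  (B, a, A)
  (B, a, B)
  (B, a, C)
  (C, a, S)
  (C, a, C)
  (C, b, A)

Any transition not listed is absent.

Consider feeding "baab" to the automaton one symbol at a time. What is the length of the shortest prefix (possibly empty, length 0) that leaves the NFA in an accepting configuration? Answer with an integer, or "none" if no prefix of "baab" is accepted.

Start in {S}.
Read 'b': {S} → {S, A, B}.
None of the earlier sets intersect F, but {S, A, B} does.

1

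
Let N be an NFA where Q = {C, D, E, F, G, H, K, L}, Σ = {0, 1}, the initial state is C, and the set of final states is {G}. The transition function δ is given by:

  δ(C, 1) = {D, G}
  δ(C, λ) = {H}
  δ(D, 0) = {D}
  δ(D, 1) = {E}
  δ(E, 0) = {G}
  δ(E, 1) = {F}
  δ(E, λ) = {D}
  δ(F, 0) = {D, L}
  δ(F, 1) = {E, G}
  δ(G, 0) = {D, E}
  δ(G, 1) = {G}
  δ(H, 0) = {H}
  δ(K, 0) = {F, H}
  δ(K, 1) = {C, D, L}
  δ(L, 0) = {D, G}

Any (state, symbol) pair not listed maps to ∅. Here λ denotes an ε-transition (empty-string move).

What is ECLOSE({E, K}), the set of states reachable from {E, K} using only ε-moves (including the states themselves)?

{D, E, K}

Begin with {E, K}.
ε-move E → D; add D.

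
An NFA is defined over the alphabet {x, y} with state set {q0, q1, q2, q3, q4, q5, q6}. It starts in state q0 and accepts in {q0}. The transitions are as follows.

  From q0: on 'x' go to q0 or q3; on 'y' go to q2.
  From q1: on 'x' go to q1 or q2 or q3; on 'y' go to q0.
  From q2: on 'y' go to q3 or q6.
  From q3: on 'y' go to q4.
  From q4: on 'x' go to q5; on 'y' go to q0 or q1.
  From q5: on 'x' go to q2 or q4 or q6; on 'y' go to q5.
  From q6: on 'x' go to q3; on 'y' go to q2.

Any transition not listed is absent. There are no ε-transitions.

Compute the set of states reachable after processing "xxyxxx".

{q3, q5}

Start in {q0}.
Read 'x': q0→{q0, q3}; now {q0, q3}.
Read 'x': q0→{q0, q3}, q3→∅; now {q0, q3}.
Read 'y': q0→{q2}, q3→{q4}; now {q2, q4}.
Read 'x': q2→∅, q4→{q5}; now {q5}.
Read 'x': q5→{q2, q4, q6}; now {q2, q4, q6}.
Read 'x': q2→∅, q4→{q5}, q6→{q3}; now {q3, q5}.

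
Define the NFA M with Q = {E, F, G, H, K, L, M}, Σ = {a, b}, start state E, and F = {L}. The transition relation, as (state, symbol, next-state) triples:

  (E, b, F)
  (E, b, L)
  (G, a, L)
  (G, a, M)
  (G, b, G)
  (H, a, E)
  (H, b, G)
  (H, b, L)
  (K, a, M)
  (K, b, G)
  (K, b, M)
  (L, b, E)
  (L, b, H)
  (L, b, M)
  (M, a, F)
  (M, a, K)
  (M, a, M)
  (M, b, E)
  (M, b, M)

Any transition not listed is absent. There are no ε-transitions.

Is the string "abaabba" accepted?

Start in {E}.
Read 'a': {E} → ∅.
The set is empty and remains empty for the remaining 6 symbols.
The final set ∅ contains no accepting state.

No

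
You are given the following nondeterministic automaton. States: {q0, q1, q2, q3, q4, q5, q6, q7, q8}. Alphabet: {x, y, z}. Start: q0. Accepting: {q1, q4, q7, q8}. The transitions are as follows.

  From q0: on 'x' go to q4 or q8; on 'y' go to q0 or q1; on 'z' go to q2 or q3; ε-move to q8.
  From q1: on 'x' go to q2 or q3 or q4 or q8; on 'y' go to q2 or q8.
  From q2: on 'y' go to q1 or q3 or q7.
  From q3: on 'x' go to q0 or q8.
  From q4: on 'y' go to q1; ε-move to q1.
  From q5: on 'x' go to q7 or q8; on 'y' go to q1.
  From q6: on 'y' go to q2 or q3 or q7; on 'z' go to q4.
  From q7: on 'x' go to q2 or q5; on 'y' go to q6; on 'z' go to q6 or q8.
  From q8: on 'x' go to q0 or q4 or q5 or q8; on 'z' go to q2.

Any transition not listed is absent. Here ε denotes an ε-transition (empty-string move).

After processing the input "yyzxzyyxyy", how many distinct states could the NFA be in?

6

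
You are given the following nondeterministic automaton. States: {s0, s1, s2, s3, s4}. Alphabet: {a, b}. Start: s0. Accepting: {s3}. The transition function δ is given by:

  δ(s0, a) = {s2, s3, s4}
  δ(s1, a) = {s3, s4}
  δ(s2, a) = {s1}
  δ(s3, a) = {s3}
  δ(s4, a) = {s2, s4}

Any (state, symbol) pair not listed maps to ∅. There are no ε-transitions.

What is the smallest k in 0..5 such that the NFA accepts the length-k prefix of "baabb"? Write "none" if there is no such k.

Start in {s0}.
Read 'b': s0→∅; now ∅.
The set is empty and remains empty for the remaining 4 symbols.
No reachable set along the way intersects F.

none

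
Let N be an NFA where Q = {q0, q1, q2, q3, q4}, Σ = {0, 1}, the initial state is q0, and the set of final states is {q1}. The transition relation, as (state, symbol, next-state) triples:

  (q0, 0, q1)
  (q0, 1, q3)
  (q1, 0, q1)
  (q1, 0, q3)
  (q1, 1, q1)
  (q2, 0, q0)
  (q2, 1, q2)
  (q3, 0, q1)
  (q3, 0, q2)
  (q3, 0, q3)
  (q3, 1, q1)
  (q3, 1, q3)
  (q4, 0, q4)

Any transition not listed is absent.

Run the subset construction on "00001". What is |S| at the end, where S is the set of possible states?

Start in {q0}.
Read '0': q0→{q1}; now {q1}.
Read '0': q1→{q1, q3}; now {q1, q3}.
Read '0': q1→{q1, q3}, q3→{q1, q2, q3}; now {q1, q2, q3}.
Read '0': q1→{q1, q3}, q2→{q0}, q3→{q1, q2, q3}; now {q0, q1, q2, q3}.
Read '1': q0→{q3}, q1→{q1}, q2→{q2}, q3→{q1, q3}; now {q1, q2, q3}.
That set has 3 states.

3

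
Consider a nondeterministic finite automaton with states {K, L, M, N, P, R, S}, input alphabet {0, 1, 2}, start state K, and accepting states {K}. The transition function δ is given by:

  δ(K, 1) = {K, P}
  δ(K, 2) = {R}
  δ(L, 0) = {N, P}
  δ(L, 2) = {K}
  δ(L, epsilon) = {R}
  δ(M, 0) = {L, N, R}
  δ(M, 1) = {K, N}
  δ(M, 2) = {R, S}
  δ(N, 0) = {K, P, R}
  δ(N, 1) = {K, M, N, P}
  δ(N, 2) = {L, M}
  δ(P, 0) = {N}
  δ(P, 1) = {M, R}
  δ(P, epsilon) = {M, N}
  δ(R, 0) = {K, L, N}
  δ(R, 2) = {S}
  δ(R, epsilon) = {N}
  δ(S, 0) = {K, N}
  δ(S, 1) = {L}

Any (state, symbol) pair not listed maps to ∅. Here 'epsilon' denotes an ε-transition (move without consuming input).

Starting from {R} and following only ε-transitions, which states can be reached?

{N, R}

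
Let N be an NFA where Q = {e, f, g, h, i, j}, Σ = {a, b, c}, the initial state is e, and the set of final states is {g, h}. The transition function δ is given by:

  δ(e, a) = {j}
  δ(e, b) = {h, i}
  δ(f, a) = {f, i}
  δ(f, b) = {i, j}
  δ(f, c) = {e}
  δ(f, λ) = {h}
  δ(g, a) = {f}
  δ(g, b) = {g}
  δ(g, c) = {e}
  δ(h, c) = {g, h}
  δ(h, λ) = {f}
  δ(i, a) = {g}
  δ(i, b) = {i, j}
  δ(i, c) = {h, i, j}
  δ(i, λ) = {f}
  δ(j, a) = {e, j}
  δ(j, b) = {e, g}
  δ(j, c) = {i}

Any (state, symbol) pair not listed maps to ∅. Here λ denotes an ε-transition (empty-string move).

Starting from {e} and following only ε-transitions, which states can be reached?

Begin with {e}.
No ε-moves leave this set, so the closure equals the set itself.

{e}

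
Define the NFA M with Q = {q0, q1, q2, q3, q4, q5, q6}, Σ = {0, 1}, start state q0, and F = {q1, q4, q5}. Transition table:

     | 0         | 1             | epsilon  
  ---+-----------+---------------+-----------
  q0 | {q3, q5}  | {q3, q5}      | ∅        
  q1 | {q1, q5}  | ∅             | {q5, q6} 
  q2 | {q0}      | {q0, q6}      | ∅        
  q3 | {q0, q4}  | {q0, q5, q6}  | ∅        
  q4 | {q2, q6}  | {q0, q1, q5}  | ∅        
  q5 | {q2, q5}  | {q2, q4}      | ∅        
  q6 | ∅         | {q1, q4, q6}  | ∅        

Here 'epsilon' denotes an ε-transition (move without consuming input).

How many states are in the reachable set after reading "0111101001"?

Start in {q0}.
Read '0': {q0} → {q3, q5}.
Read '1': {q3, q5} → {q0, q2, q4, q5, q6}.
Read '1': {q0, q2, q4, q5, q6} → {q0, q1, q2, q3, q4, q5, q6}.
Read '1': {q0, q1, q2, q3, q4, q5, q6} → {q0, q1, q2, q3, q4, q5, q6}.
Read '1': {q0, q1, q2, q3, q4, q5, q6} → {q0, q1, q2, q3, q4, q5, q6}.
Read '0': {q0, q1, q2, q3, q4, q5, q6} → {q0, q1, q2, q3, q4, q5, q6}.
Read '1': {q0, q1, q2, q3, q4, q5, q6} → {q0, q1, q2, q3, q4, q5, q6}.
Read '0': {q0, q1, q2, q3, q4, q5, q6} → {q0, q1, q2, q3, q4, q5, q6}.
Read '0': {q0, q1, q2, q3, q4, q5, q6} → {q0, q1, q2, q3, q4, q5, q6}.
Read '1': {q0, q1, q2, q3, q4, q5, q6} → {q0, q1, q2, q3, q4, q5, q6}.
That set has 7 states.

7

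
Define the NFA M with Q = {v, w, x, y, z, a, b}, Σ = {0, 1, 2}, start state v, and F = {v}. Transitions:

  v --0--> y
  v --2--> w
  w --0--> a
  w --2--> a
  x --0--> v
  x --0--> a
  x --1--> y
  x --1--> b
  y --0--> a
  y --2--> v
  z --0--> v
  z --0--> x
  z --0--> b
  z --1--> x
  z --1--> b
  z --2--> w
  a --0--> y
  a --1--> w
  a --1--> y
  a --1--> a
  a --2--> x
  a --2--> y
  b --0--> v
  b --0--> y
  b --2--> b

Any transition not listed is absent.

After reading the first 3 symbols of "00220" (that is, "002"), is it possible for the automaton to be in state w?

No

Start in {v}.
Read '0': {v} → {y}.
Read '0': {y} → {a}.
Read '2': {a} → {x, y}.
State w is not in {x, y}.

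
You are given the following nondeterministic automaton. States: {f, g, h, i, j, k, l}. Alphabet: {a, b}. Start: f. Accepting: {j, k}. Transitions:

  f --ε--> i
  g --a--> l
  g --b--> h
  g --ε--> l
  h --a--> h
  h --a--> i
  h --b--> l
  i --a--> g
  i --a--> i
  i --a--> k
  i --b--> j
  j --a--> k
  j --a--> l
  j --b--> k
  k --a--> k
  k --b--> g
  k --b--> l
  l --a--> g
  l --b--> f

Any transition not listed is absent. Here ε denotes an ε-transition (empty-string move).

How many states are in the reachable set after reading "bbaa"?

1

Start: ε-closure({f}) = {f, i}.
Read 'b': {f, i} → {j}.
Read 'b': {j} → {k}.
Read 'a': {k} → {k}.
Read 'a': {k} → {k}.
That set has 1 state.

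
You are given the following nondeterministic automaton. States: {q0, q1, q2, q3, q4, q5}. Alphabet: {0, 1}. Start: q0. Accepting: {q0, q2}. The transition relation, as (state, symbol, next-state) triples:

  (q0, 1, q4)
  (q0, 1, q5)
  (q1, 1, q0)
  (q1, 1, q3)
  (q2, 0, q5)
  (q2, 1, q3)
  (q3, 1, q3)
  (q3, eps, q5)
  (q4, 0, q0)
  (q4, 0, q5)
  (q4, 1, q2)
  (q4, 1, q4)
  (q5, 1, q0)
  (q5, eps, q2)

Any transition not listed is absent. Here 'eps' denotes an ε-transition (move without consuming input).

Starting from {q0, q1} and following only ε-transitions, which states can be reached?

{q0, q1}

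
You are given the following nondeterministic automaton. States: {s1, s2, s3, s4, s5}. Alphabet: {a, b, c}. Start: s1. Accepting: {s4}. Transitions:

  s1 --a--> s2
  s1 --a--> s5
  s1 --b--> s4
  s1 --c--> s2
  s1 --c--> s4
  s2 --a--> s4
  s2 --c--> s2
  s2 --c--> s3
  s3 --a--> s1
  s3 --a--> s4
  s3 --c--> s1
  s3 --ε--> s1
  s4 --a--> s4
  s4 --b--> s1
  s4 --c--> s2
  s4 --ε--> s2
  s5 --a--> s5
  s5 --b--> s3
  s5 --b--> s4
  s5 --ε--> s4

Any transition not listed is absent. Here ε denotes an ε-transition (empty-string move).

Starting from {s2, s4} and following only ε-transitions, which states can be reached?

Begin with {s2, s4}.
No ε-moves leave this set, so the closure equals the set itself.

{s2, s4}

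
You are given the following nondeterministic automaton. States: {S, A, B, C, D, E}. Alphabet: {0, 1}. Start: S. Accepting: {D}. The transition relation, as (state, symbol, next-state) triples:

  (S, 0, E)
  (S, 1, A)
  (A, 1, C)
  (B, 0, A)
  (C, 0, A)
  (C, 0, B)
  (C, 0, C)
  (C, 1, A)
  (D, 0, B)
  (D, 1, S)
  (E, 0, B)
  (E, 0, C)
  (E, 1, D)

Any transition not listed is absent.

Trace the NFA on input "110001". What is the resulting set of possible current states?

Start in {S}.
Read '1': S→{A}; now {A}.
Read '1': A→{C}; now {C}.
Read '0': C→{A, B, C}; now {A, B, C}.
Read '0': A→∅, B→{A}, C→{A, B, C}; now {A, B, C}.
Read '0': A→∅, B→{A}, C→{A, B, C}; now {A, B, C}.
Read '1': A→{C}, B→∅, C→{A}; now {A, C}.

{A, C}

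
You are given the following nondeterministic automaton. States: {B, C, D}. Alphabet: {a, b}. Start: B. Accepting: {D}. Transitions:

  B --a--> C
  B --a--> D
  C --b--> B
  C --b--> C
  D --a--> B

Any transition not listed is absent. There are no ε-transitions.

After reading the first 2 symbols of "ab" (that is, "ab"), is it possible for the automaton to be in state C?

Start in {B}.
Read 'a': {B} → {C, D}.
Read 'b': {C, D} → {B, C}.
State C is in {B, C}.

Yes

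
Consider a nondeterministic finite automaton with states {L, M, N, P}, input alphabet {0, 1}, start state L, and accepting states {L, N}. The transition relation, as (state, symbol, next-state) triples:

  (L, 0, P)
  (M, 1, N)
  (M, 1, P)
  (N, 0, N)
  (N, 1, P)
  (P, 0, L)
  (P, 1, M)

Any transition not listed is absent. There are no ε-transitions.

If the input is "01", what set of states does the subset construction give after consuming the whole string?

{M}

Start in {L}.
Read '0': L→{P}; now {P}.
Read '1': P→{M}; now {M}.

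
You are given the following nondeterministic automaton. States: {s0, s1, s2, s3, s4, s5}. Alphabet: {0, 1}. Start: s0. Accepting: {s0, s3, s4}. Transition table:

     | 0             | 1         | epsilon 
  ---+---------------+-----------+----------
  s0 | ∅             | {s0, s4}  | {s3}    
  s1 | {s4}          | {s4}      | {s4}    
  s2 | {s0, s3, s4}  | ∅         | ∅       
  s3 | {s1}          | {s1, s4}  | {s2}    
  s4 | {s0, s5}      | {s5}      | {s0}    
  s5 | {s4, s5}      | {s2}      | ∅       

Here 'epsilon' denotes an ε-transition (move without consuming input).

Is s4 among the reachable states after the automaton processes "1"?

Yes

Start: ε-closure({s0}) = {s0, s2, s3}.
Read '1': {s0, s2, s3} → {s0, s1, s2, s3, s4}.
State s4 is in {s0, s1, s2, s3, s4}.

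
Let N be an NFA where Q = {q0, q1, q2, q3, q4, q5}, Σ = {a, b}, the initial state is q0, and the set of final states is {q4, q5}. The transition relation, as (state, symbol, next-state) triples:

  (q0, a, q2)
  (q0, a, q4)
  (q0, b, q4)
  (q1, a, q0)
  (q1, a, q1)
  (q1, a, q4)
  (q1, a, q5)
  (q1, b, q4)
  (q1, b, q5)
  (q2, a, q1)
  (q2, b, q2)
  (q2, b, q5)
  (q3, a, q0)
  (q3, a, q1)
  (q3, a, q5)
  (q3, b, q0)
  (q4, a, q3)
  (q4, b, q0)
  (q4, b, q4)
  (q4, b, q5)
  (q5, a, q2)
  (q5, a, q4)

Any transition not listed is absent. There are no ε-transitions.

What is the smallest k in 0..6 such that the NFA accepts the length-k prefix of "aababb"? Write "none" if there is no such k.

Start in {q0}.
Read 'a': q0→{q2, q4}; now {q2, q4}.
None of the earlier sets intersect F, but {q2, q4} does.

1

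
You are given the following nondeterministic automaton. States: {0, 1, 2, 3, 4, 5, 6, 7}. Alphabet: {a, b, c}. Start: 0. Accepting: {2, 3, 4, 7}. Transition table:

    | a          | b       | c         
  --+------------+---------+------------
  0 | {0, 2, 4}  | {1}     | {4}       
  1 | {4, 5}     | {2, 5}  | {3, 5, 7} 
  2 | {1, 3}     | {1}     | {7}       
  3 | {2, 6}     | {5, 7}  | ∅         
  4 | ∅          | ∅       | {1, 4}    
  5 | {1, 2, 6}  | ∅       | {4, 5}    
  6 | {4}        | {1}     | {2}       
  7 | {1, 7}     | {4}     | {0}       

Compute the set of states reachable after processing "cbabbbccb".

Start in {0}.
Read 'c': 0→{4}; now {4}.
Read 'b': 4→∅; now ∅.
The set is empty and remains empty for the remaining 7 symbols.

∅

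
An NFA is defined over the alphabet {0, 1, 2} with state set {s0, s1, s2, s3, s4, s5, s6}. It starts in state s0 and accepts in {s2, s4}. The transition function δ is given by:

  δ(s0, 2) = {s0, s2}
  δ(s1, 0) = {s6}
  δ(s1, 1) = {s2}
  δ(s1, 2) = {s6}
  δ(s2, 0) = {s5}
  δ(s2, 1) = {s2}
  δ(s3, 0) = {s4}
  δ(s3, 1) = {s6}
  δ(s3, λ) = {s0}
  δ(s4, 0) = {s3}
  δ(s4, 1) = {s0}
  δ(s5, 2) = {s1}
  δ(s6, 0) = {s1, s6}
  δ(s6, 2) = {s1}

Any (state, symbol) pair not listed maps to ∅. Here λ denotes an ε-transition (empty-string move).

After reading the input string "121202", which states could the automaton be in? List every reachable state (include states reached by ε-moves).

∅

Start in {s0}.
Read '1': {s0} → ∅.
The set is empty and remains empty for the remaining 5 symbols.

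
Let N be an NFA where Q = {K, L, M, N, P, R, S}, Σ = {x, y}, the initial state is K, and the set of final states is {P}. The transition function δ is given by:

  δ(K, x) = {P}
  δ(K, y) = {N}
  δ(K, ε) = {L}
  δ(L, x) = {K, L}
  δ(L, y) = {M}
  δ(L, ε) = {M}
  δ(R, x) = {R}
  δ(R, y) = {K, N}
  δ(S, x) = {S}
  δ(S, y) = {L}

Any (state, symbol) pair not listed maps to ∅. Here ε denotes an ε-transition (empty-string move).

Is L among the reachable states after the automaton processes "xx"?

Yes

Start: ε-closure({K}) = {K, L, M}.
Read 'x': {K, L, M} → {K, L, M, P}.
Read 'x': {K, L, M, P} → {K, L, M, P}.
State L is in {K, L, M, P}.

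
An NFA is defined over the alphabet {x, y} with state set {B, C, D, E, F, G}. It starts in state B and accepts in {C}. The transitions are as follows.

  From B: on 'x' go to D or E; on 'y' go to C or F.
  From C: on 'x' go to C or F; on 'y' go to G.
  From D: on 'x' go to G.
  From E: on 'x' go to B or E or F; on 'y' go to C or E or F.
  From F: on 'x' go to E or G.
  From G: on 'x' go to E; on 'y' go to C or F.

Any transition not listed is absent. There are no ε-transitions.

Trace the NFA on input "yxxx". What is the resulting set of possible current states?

{B, C, D, E, F, G}

Start in {B}.
Read 'y': B→{C, F}; now {C, F}.
Read 'x': C→{C, F}, F→{E, G}; now {C, E, F, G}.
Read 'x': C→{C, F}, E→{B, E, F}, F→{E, G}, G→{E}; now {B, C, E, F, G}.
Read 'x': B→{D, E}, C→{C, F}, E→{B, E, F}, F→{E, G}, G→{E}; now {B, C, D, E, F, G}.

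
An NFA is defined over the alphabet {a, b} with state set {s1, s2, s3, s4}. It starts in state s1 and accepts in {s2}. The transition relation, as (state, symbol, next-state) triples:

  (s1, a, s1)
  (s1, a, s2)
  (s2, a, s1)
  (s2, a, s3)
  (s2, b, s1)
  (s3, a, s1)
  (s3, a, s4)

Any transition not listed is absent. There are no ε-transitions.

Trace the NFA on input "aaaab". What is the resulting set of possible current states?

Start in {s1}.
Read 'a': {s1} → {s1, s2}.
Read 'a': {s1, s2} → {s1, s2, s3}.
Read 'a': {s1, s2, s3} → {s1, s2, s3, s4}.
Read 'a': {s1, s2, s3, s4} → {s1, s2, s3, s4}.
Read 'b': {s1, s2, s3, s4} → {s1}.

{s1}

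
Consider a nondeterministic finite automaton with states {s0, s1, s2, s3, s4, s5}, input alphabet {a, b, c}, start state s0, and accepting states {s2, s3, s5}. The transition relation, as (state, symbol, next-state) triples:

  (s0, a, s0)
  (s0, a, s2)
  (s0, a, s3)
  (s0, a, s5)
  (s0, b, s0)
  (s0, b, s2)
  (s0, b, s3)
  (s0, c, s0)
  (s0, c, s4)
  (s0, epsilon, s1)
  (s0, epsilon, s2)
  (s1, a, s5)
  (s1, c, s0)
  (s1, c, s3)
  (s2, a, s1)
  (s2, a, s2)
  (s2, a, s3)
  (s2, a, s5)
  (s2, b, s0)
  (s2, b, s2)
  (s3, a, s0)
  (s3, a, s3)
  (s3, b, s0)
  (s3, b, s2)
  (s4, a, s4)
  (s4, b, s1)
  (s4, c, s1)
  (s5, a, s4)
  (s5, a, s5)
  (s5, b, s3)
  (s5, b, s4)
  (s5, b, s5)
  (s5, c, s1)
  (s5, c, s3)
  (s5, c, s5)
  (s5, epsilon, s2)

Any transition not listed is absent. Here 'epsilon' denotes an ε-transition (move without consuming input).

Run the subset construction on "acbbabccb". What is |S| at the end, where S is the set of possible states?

Start: ε-closure({s0}) = {s0, s1, s2}.
Read 'a': {s0, s1, s2} → {s0, s1, s2, s3, s5}.
Read 'c': {s0, s1, s2, s3, s5} → {s0, s1, s2, s3, s4, s5}.
Read 'b': {s0, s1, s2, s3, s4, s5} → {s0, s1, s2, s3, s4, s5}.
Read 'b': {s0, s1, s2, s3, s4, s5} → {s0, s1, s2, s3, s4, s5}.
Read 'a': {s0, s1, s2, s3, s4, s5} → {s0, s1, s2, s3, s4, s5}.
Read 'b': {s0, s1, s2, s3, s4, s5} → {s0, s1, s2, s3, s4, s5}.
Read 'c': {s0, s1, s2, s3, s4, s5} → {s0, s1, s2, s3, s4, s5}.
Read 'c': {s0, s1, s2, s3, s4, s5} → {s0, s1, s2, s3, s4, s5}.
Read 'b': {s0, s1, s2, s3, s4, s5} → {s0, s1, s2, s3, s4, s5}.
That set has 6 states.

6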